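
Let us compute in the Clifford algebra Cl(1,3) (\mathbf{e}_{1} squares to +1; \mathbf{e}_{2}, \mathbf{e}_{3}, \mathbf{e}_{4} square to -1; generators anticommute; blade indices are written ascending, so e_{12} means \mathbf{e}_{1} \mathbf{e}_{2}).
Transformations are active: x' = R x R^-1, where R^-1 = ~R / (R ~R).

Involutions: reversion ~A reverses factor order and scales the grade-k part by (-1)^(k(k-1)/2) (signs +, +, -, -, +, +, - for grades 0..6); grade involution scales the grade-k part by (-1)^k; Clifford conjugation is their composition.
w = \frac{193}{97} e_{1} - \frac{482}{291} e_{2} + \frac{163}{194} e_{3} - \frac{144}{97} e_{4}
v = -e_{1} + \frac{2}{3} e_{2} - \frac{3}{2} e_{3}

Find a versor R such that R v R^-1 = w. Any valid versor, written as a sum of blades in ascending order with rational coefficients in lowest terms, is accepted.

Why this works: both vectors square to -\frac{61}{36}, so q(v) = q(w) and R = v + w = \frac{96}{97} e_{1} - \frac{96}{97} e_{2} - \frac{64}{97} e_{3} - \frac{144}{97} e_{4} carries v to w — its own direction survives, the complement (v - w)/2 flips.
Answer: \frac{96}{97} e_{1} - \frac{96}{97} e_{2} - \frac{64}{97} e_{3} - \frac{144}{97} e_{4}


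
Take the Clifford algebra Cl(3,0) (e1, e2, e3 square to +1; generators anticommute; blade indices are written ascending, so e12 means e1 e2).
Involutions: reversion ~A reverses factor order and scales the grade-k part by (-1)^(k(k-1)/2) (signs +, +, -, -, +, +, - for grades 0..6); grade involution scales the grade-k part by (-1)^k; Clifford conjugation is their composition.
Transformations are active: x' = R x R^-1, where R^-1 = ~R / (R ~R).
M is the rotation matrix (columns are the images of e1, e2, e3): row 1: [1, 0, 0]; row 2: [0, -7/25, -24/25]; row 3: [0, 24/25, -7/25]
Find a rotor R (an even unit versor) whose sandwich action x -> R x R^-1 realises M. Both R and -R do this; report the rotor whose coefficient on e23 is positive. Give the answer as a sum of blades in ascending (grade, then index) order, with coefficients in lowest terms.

Method: write R = a + b12*e12 + b13*e13 + b23*e23 with a^2 + b12^2 + b13^2 + b23^2 = 1 (so R^-1 = ~R). Expanding the columns R e_j ~R gives tr M = 4a^2 - 1 and, from the antisymmetric part, M21 - M12 = -4a*b12, M13 - M31 = 4a*b13, M32 - M23 = -4a*b23.
Here tr M = 11/25, so a^2 = (1 + tr M)/4 = 9/25 and a = ±3/5. Taking a = 3/5: M21 - M12 = 0, M13 - M31 = 0, M32 - M23 = 48/25, giving b12 = 0, b13 = 0, b23 = -4/5, i.e. R = 3/5 - 4/5*e23.
Its e23 coefficient is negative, so report the other preimage -R.
Answer: -3/5 + 4/5*e23. Why the constraint matters: R and -R act identically through the sandwich — M has trace 11/25 either way — so only the sign condition on e23 picks one of the two preimages.


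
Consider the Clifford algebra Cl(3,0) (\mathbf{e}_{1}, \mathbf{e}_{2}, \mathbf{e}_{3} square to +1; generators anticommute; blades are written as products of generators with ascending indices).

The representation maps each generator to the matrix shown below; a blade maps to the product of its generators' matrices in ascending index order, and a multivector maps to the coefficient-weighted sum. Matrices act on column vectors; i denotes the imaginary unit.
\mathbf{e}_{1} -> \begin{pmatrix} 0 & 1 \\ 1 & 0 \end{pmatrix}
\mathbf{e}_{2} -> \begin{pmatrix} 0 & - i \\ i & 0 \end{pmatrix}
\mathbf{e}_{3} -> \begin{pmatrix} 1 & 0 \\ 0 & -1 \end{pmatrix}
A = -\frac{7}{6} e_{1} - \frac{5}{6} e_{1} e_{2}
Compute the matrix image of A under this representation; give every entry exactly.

Bivector images (products of the table entries): rho(e_{1} e_{2}) = rho(\mathbf{e}_{1})rho(\mathbf{e}_{2}) = \begin{pmatrix} i & 0 \\ 0 & - i \end{pmatrix}.
M = (-\frac{7}{6})*rho(e_{1}) + (-\frac{5}{6})*rho(e_{1} e_{2}), summed entrywise:
Answer: \begin{pmatrix} - \frac{5 i}{6} & - \frac{7}{6} \\ - \frac{7}{6} & \frac{5 i}{6} \end{pmatrix}


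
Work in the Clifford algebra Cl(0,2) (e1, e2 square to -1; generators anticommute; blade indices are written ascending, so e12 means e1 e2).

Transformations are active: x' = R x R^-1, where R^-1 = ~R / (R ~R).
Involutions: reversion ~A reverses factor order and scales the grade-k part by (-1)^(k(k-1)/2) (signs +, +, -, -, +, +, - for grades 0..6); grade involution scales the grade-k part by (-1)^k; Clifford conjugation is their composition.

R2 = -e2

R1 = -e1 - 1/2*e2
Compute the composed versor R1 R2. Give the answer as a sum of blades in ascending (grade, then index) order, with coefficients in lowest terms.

Distribute over the terms of R2 (each basis-blade product reordered to ascending indices, repeated generators contracted through their squares):
R1 (-e2) = -1/2 + e12
Answer: -1/2 + e12


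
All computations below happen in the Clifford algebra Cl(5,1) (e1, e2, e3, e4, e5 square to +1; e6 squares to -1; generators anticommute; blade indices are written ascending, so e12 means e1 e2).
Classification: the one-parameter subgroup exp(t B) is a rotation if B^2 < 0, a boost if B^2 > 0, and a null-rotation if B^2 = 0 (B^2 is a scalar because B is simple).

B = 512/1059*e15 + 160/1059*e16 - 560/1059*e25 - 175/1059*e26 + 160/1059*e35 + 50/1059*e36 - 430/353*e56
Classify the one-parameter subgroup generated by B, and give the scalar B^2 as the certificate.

B^2 term by term: the squares give (512/1059)^2*(e15)^2 + (160/1059)^2*(e16)^2 + (-560/1059)^2*(e25)^2 + (-175/1059)^2*(e26)^2 + (160/1059)^2*(e35)^2 + (50/1059)^2*(e36)^2 + (-430/353)^2*(e56)^2 = 262144/1121481*(-1) + 25600/1121481*(+1) + 313600/1121481*(-1) + 30625/1121481*(+1) + 25600/1121481*(-1) + 2500/1121481*(+1) + 184900/124609*(+1) = 1 (each basis 2-blade squares to minus the product of its generators' squares); cross terms between blades sharing an index anticommute and cancel; the commuting (index-disjoint) pairs give grade-4 terms 2*c*c'*(blade product), which cancel blade by blade — e1256: 179200/1121481 - 179200/1121481 = 0; e1356: -51200/1121481 + 51200/1121481 = 0; e2356: 56000/1121481 - 56000/1121481 = 0 — confirming B is simple. So B^2 = 1.
Answer: boost, certificate B^2 = 1. Why this suffices: the scalar 1 survives any versor conjugation, so its sign alone determines the class however B is presented.


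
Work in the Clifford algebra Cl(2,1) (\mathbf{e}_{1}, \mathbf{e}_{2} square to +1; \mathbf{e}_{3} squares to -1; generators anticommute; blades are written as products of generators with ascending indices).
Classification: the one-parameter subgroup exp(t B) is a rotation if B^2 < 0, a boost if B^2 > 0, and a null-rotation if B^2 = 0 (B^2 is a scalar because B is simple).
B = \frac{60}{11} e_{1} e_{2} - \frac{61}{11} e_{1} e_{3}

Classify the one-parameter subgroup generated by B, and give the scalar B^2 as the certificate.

B^2 term by term: the squares give (\frac{60}{11})^2*(e_{1} e_{2})^2 + (-\frac{61}{11})^2*(e_{1} e_{3})^2 = \frac{3600}{121}*(-1) + \frac{3721}{121}*(+1) = 1 (each basis 2-blade squares to minus the product of its generators' squares); cross terms between blades sharing an index anticommute and cancel. So B^2 = 1.
Answer: boost, certificate B^2 = 1. The scalar 1 is the complete invariant here: its sign names the subgroup type.


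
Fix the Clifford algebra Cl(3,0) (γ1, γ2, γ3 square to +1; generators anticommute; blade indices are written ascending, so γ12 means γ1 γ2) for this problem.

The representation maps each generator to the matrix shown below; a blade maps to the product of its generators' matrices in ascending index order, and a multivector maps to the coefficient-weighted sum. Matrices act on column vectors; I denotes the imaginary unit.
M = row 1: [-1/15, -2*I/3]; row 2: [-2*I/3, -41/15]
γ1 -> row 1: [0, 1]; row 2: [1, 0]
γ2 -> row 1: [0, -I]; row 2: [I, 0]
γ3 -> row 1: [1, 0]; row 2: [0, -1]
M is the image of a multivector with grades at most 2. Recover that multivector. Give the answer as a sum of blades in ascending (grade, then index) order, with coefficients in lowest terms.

Method: 1, rho(γ1), rho(γ2), rho(γ3) form a trace-orthogonal basis of the 2x2 complex matrices (tr(X Y) = 2 if X = Y, else 0), so M = m0*1 + m1*rho(γ1) + m2*rho(γ2) + m3*rho(γ3) with m0 = tr(M)/2 = -7/5, m1 = tr(M rho(γ1))/2 = -2*I/3, m2 = tr(M rho(γ2))/2 = 0, m3 = tr(M rho(γ3))/2 = 4/3.
Multiplying table entries, the bivector images are rho(γ12) = I*rho(γ3), rho(γ13) = -I*rho(γ2), rho(γ23) = I*rho(γ1); with real blade coefficients the real parts of m0..m3 are the coefficients of 1, γ1, γ2, γ3 and the imaginary parts give the bivectors (γ23: Im m1, γ13: -Im m2, γ12: Im m3).
Answer: -7/5 + 4/3*γ3 - 2/3*γ23


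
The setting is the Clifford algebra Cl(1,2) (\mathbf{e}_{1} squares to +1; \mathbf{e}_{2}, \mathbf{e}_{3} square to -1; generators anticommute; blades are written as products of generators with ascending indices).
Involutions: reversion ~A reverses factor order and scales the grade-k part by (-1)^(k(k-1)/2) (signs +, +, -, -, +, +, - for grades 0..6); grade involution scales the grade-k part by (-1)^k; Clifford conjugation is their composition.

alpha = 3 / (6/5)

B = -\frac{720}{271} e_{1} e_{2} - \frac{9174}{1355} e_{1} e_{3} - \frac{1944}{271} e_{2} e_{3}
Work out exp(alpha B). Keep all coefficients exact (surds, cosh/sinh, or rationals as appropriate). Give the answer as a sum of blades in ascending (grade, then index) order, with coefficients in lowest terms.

B^2 term by term: the squares give (-\frac{720}{271})^2*(e_{1} e_{2})^2 + (-\frac{9174}{1355})^2*(e_{1} e_{3})^2 + (-\frac{1944}{271})^2*(e_{2} e_{3})^2 = \frac{518400}{73441}*(+1) + \frac{84162276}{1836025}*(+1) + \frac{3779136}{73441}*(-1) = \frac{36}{25} (each basis 2-blade squares to minus the product of its generators' squares); cross terms between blades sharing an index anticommute and cancel. So B^2 = \frac{36}{25}.
B^2 = \frac{36}{25} — the positive square puts this in the hyperbolic regime; l = \frac{6}{5}, alpha*l = 3, so exp(alpha B) = cosh(3) + (sinh(3)/(\frac{6}{5}))*B = \cosh{\left(3 \right)} + (\frac{5 \sinh{\left(3 \right)}}{6})*B.
Answer: \cosh{\left(3 \right)} - \frac{600 \sinh{\left(3 \right)}}{271} e_{1} e_{2} - \frac{1529 \sinh{\left(3 \right)}}{271} e_{1} e_{3} - \frac{1620 \sinh{\left(3 \right)}}{271} e_{2} e_{3}


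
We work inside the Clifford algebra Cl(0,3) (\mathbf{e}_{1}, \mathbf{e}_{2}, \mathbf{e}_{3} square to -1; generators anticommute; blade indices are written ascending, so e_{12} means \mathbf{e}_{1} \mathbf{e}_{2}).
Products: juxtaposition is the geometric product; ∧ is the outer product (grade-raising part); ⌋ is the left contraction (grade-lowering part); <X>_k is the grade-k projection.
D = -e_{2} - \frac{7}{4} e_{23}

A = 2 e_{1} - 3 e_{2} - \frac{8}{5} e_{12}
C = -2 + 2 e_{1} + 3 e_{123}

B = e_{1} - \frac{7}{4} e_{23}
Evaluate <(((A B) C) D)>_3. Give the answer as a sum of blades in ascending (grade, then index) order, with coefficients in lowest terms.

step 1: -2 - \frac{8}{5} e_{2} - \frac{21}{4} e_{3} + 3 e_{12} - \frac{14}{5} e_{13} - \frac{7}{2} e_{123}
step 2: -\frac{13}{2} - 4 e_{1} + \frac{4}{5} e_{2} - \frac{41}{10} e_{3} + \frac{259}{20} e_{12} + \frac{113}{10} e_{13} + 7 e_{23} + e_{123}
step 3: \frac{261}{20} + \frac{147}{10} e_{1} + \frac{547}{40} e_{2} - \frac{28}{5} e_{3} - \frac{631}{40} e_{12} + \frac{1733}{80} e_{13} + \frac{291}{40} e_{23} + \frac{183}{10} e_{123}
step 4: \frac{183}{10} e_{123}
Answer: \frac{183}{10} e_{123}


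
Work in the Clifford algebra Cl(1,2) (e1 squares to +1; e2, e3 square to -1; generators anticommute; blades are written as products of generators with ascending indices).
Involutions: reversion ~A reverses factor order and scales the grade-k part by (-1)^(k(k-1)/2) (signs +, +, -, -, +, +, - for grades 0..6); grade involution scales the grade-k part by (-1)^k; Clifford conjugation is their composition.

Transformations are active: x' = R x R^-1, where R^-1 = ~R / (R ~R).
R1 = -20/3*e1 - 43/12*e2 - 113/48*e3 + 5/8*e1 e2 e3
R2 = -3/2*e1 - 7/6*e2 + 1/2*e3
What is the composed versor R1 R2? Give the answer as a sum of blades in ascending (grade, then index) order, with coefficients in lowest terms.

Distribute over the terms of R2 (each basis-blade product reordered to ascending indices, repeated generators contracted through their squares):
R1 (-3/2*e1) = 10 - 43/8*e1 e2 - 113/32*e1 e3 - 15/16*e2 e3
R1 (-7/6*e2) = -301/72 + 70/9*e1 e2 - 35/48*e1 e3 - 791/288*e2 e3
R1 (1/2*e3) = 113/96 - 5/16*e1 e2 - 10/3*e1 e3 - 43/24*e2 e3
Summing the partial products and collecting blades:
Answer: 2015/288 + 301/144*e1 e2 - 243/32*e1 e3 - 1577/288*e2 e3


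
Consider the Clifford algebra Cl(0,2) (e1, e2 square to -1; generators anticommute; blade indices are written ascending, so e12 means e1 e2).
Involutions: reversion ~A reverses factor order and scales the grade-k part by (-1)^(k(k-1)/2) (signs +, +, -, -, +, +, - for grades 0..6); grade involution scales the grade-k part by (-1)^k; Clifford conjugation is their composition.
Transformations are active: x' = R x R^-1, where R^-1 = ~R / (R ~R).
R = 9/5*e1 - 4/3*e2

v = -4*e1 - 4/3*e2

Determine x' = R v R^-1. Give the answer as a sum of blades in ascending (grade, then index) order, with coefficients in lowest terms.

~R = 9/5*e1 - 4/3*e2, and R ~R = -1129/225, so R^-1 = ~R / (-1129/225).
R v = 244/45 - 116/15*e12
Answer: 124/1129*e1 + 14276/3387*e2


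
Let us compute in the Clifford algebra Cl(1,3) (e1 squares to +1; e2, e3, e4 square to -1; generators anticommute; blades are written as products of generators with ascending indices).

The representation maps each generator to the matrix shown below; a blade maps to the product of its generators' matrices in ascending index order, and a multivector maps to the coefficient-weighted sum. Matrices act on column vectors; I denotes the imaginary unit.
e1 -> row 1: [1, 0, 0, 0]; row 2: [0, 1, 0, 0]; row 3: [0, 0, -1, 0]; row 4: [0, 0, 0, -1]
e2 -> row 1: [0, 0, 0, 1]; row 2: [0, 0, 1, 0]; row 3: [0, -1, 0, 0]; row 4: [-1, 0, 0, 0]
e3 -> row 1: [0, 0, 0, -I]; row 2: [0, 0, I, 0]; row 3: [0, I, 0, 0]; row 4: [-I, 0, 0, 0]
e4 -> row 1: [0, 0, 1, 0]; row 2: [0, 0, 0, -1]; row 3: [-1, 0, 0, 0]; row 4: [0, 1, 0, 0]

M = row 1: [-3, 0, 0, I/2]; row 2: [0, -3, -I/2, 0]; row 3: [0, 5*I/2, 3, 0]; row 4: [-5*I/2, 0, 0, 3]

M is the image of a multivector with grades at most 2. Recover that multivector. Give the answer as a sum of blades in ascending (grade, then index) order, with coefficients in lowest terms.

Method: the blade images are trace-orthogonal — tr(rho(e_A) rho(e_B)^-1) = 4 if A = B and 0 otherwise — and rho(e_A)^-1 = (e_A)^2 * rho(e_A) with (e_A)^2 = +1 or -1, so the coefficient of e_A in the preimage is (e_A)^2 * tr(M rho(e_A))/4.
Nonzero projections over blades of grade <= 2: e1: (e1)^2 = +1, tr(M rho(e1)) = -12, coefficient -3; e3: (e3)^2 = -1, tr(M rho(e3)) = -4, coefficient 1; e1 e3: (e1 e3)^2 = +1, tr(M rho(e1 e3)) = -6, coefficient -3/2. Every other blade of grade <= 2 projects to 0.
Answer: -3*e1 + e3 - 3/2*e1 e3


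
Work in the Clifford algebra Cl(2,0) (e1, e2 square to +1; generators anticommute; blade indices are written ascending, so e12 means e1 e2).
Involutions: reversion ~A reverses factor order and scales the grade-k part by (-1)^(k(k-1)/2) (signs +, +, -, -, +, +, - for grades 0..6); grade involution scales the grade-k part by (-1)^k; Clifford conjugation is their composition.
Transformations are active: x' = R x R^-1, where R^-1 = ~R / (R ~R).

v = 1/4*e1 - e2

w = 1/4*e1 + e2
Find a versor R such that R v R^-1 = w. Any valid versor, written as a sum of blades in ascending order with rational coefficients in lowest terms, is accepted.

Equal squares first: v^2 = w^2 = 17/16. Then v + w = 1/2*e1 is a versor taking v to w, provided it is invertible.
Answer: 1/2*e1


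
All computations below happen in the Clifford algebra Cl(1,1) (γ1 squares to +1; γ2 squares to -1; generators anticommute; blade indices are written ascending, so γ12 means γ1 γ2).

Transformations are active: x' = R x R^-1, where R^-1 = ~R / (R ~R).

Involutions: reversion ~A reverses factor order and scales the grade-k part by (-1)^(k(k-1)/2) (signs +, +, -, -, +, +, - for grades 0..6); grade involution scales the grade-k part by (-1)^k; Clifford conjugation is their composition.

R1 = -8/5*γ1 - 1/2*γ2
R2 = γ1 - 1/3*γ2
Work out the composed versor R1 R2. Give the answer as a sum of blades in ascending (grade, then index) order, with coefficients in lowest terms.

Distribute over the terms of R1 (each basis-blade product reordered to ascending indices, repeated generators contracted through their squares):
(-8/5*γ1) R2 = -8/5 + 8/15*γ12
(-1/2*γ2) R2 = -1/6 + 1/2*γ12
Summing the partial products and collecting blades:
Answer: -53/30 + 31/30*γ12


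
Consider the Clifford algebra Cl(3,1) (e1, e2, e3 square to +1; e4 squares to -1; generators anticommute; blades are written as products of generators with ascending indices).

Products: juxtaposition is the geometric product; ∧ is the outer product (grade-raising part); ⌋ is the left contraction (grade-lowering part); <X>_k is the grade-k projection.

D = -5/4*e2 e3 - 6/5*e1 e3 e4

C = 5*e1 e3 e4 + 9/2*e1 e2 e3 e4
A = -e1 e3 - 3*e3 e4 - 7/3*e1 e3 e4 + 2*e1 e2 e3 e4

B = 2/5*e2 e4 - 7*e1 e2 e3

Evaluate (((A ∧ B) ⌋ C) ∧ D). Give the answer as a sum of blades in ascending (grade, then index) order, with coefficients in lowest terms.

step 1: 2/5*e1 e2 e3 e4
step 2: -9/5
step 3: 9/4*e2 e3 + 54/25*e1 e3 e4
Answer: 9/4*e2 e3 + 54/25*e1 e3 e4


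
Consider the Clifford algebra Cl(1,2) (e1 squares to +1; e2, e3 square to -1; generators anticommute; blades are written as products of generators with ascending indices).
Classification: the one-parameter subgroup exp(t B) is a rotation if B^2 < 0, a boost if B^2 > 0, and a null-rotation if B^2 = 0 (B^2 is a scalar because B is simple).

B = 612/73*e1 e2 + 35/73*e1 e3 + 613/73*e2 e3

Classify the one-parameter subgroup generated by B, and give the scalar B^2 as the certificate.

B^2 term by term: the squares give (612/73)^2*(e1 e2)^2 + (35/73)^2*(e1 e3)^2 + (613/73)^2*(e2 e3)^2 = 374544/5329*(+1) + 1225/5329*(+1) + 375769/5329*(-1) = 0 (each basis 2-blade squares to minus the product of its generators' squares); cross terms between blades sharing an index anticommute and cancel. So B^2 = 0.
Answer: null-rotation, certificate B^2 = 0. The invariant at work: B^2 = 0 is unchanged by conjugation, hence its sign classifies the subgroup whatever basis B is written in.


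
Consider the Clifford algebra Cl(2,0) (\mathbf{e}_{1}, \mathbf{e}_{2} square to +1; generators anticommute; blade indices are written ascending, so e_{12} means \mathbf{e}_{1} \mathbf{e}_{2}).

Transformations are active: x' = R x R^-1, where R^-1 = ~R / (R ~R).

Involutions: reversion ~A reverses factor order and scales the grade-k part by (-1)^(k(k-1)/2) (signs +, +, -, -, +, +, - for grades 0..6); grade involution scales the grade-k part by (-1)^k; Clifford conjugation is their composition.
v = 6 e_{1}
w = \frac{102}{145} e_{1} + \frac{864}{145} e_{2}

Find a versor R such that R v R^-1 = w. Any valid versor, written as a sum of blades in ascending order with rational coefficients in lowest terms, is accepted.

Since q(v) = q(w) = 36, the sum R = v + w = \frac{972}{145} e_{1} + \frac{864}{145} e_{2} does the job whenever invertible.
Answer: \frac{972}{145} e_{1} + \frac{864}{145} e_{2}


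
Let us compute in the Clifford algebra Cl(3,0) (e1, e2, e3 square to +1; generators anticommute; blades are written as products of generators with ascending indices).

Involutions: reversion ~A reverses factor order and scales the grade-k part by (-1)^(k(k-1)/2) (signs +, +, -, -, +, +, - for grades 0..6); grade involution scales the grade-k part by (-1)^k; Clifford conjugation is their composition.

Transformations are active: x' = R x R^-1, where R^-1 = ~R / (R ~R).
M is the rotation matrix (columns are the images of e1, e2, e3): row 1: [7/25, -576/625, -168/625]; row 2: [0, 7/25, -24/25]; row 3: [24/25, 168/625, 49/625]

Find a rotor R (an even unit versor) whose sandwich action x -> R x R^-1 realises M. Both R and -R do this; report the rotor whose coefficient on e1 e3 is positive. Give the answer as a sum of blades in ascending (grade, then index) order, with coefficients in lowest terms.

Method: write R = a + b12*e1 e2 + b13*e1 e3 + b23*e2 e3 with a^2 + b12^2 + b13^2 + b23^2 = 1 (so R^-1 = ~R). Expanding the columns R e_j ~R gives tr M = 4a^2 - 1 and, from the antisymmetric part, M21 - M12 = -4a*b12, M13 - M31 = 4a*b13, M32 - M23 = -4a*b23.
Here tr M = 399/625, so a^2 = (1 + tr M)/4 = 256/625 and a = ±16/25. Taking a = 16/25: M21 - M12 = 576/625, M13 - M31 = -768/625, M32 - M23 = 768/625, giving b12 = -9/25, b13 = -12/25, b23 = -12/25, i.e. R = 16/25 - 9/25*e1 e2 - 12/25*e1 e3 - 12/25*e2 e3.
Its e1 e3 coefficient is negative, so report the other preimage -R.
Answer: -16/25 + 9/25*e1 e2 + 12/25*e1 e3 + 12/25*e2 e3. Why the constraint matters: R and -R act identically through the sandwich — M has trace 399/625 either way — so only the sign condition on e1 e3 picks one of the two preimages.


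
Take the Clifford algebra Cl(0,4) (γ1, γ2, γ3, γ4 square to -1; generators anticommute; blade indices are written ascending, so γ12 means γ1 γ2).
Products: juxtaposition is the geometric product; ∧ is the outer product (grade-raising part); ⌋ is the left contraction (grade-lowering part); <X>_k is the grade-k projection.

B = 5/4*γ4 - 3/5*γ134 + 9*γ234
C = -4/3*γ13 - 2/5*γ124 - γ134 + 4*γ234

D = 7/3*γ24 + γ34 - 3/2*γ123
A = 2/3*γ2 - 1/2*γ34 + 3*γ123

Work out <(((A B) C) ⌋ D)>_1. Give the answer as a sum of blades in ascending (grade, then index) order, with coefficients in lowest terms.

step 1: -3/10*γ1 + 9/2*γ2 + 5/8*γ3 - 27*γ14 - 29/30*γ24 - 6*γ34 + 83/20*γ1234
step 2: 469/50*γ1 + 779/20*γ2 + 3161/150*γ3 + 223/40*γ14 - 473/150*γ24 - 543/10*γ34 + 3377/30*γ123 + 317/180*γ1234
step 3: -96473/900 - 33587/300*γ4 + 3161/100*γ12 - 2337/40*γ13 + 1407/100*γ23
step 4: -33587/300*γ4
Answer: -33587/300*γ4


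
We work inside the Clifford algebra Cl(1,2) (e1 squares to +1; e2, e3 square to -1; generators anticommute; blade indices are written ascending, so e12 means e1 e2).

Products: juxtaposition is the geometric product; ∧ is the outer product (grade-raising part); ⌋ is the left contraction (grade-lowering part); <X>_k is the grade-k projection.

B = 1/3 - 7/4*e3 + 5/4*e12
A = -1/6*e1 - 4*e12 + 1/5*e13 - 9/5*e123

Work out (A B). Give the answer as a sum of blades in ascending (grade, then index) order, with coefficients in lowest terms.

step 1: -5 + 53/180*e1 - 5/24*e2 - 9/4*e3 - 269/60*e12 + 43/120*e13 + 1/4*e23 + 32/5*e123
Answer: -5 + 53/180*e1 - 5/24*e2 - 9/4*e3 - 269/60*e12 + 43/120*e13 + 1/4*e23 + 32/5*e123


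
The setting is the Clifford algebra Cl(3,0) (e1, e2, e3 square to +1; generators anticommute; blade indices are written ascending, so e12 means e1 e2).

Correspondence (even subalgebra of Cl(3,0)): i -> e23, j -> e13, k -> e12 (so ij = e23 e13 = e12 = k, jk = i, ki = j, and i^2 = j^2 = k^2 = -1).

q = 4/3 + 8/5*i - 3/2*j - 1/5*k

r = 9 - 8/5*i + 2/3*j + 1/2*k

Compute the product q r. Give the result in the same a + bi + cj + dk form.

In blades: q = 4/3 - 1/5*e12 - 3/2*e13 + 8/5*e23, r = 9 + 1/2*e12 + 2/3*e13 - 8/5*e23.
Distribute q over r term by term (generator squares from the signature, products reordered to ascending indices): (4/3)*r = 12 + 2/3*e12 + 8/9*e13 - 32/15*e23; (-1/5*e12)*r = 1/10 - 9/5*e12 + 8/25*e13 + 2/15*e23; (-3/2*e13)*r = 1 - 12/5*e12 - 27/2*e13 - 3/4*e23; (8/5*e23)*r = 64/25 + 16/15*e12 - 4/5*e13 + 72/5*e23.
Sum: 783/50 - 37/15*e12 - 5891/450*e13 + 233/20*e23; translating back through the correspondence:
Answer: 783/50 + 233/20*i - 5891/450*j - 37/15*k


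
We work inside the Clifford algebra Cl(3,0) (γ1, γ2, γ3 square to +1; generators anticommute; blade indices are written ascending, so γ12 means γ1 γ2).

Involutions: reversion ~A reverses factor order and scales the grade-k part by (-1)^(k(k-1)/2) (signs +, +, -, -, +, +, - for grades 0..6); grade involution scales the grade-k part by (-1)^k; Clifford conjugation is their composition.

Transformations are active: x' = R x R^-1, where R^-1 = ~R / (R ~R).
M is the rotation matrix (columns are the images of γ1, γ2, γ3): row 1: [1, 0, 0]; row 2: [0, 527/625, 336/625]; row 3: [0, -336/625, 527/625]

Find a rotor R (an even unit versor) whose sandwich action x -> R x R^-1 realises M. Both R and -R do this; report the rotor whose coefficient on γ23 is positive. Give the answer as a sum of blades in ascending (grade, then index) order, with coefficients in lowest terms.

Method: write R = a + b12*γ12 + b13*γ13 + b23*γ23 with a^2 + b12^2 + b13^2 + b23^2 = 1 (so R^-1 = ~R). Expanding the columns R e_j ~R gives tr M = 4a^2 - 1 and, from the antisymmetric part, M21 - M12 = -4a*b12, M13 - M31 = 4a*b13, M32 - M23 = -4a*b23.
Here tr M = 1679/625, so a^2 = (1 + tr M)/4 = 576/625 and a = ±24/25. Taking a = 24/25: M21 - M12 = 0, M13 - M31 = 0, M32 - M23 = -672/625, giving b12 = 0, b13 = 0, b23 = 7/25, i.e. R = 24/25 + 7/25*γ23.
Its γ23 coefficient is already positive.
Answer: 24/25 + 7/25*γ23. Recall the cover is two-to-one: with M of trace 1679/625, both preimages act alike, and the stated γ23 sign chooses the sheet.


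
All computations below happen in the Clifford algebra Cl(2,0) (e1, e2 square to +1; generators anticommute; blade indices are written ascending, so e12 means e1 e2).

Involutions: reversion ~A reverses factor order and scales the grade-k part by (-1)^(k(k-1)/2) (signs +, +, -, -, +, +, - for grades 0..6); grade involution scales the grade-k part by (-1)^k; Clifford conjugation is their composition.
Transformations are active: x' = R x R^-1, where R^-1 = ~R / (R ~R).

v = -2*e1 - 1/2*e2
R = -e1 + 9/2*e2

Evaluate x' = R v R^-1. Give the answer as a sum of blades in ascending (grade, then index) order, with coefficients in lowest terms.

~R = -e1 + 9/2*e2, and R ~R = 85/4, so R^-1 = ~R / (85/4).
R v = -1/4 + 19/2*e12
Answer: 172/85*e1 + 67/170*e2


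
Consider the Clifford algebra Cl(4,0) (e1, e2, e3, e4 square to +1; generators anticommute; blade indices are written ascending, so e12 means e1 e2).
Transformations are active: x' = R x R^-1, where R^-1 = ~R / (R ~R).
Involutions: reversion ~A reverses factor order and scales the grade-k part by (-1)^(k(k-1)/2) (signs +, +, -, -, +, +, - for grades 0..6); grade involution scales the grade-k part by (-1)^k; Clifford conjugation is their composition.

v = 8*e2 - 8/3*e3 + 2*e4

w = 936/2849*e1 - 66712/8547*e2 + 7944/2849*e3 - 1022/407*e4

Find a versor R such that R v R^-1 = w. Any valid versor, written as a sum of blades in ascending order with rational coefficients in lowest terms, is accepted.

Sketch: the shared square 676/9 makes R = v + w = 936/2849*e1 + 1664/8547*e2 + 1040/8547*e3 - 208/407*e4 the natural versor; its sandwich fixes that direction, negates (v - w)/2, and sends v to w.
Answer: 936/2849*e1 + 1664/8547*e2 + 1040/8547*e3 - 208/407*e4


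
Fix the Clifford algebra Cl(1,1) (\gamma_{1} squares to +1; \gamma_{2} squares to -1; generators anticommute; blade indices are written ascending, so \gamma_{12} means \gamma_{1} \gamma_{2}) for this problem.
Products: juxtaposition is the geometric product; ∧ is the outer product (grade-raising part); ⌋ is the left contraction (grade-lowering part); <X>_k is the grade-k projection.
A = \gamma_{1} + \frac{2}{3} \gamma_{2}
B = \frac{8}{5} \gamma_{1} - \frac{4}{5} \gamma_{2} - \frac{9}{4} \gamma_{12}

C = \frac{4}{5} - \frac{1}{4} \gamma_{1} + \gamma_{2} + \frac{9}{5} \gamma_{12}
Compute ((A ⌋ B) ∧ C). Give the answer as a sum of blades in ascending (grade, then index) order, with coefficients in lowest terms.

step 1: \frac{32}{15} - \frac{3}{2} \gamma_{1} - \frac{9}{4} \gamma_{2}
step 2: \frac{128}{75} - \frac{26}{15} \gamma_{1} + \frac{1}{3} \gamma_{2} + \frac{711}{400} \gamma_{12}
Answer: \frac{128}{75} - \frac{26}{15} \gamma_{1} + \frac{1}{3} \gamma_{2} + \frac{711}{400} \gamma_{12}


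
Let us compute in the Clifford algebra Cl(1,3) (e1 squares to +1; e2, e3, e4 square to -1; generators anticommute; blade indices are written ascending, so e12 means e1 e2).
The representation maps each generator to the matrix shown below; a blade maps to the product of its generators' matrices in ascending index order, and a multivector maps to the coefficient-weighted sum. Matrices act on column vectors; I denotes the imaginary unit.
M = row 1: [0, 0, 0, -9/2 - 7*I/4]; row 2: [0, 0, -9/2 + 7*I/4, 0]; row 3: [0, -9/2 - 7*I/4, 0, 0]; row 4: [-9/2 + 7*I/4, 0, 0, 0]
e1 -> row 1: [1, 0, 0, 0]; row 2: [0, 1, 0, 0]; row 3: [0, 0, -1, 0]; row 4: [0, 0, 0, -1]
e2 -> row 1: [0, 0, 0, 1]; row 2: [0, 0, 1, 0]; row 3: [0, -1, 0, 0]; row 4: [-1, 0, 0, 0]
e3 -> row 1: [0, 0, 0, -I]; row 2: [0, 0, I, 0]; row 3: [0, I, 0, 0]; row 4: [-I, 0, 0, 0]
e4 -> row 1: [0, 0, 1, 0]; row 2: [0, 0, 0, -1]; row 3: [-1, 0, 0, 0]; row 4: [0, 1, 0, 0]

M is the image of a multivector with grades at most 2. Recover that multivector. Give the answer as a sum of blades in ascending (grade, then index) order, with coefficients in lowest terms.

Method: the blade images are trace-orthogonal — tr(rho(e_A) rho(e_B)^-1) = 4 if A = B and 0 otherwise — and rho(e_A)^-1 = (e_A)^2 * rho(e_A) with (e_A)^2 = +1 or -1, so the coefficient of e_A in the preimage is (e_A)^2 * tr(M rho(e_A))/4.
Nonzero projections over blades of grade <= 2: e12: (e12)^2 = +1, tr(M rho(e12)) = -18, coefficient -9/2; e13: (e13)^2 = +1, tr(M rho(e13)) = 7, coefficient 7/4. Every other blade of grade <= 2 projects to 0.
Answer: -9/2*e12 + 7/4*e13


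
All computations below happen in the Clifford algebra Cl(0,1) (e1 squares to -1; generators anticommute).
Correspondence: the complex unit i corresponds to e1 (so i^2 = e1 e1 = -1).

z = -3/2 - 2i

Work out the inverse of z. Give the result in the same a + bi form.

In blades: z = -3/2 - 2*e1.
With qbar = -3/2 + 2*e1 (scalar fixed, mapped units negated), z qbar = 25/4 (the sum of squared coefficients), so z^-1 = qbar / (25/4) = -6/25 + 8/25*e1; translating back:
Answer: -6/25 + 8/25*i


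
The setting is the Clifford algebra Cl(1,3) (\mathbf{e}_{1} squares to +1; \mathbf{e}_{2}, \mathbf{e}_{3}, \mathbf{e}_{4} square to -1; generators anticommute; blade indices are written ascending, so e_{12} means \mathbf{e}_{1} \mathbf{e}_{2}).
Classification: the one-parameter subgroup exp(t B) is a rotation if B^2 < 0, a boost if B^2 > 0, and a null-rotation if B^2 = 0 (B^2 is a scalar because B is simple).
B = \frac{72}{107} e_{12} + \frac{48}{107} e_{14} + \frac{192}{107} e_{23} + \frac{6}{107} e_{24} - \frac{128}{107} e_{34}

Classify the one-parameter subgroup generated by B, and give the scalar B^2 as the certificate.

B^2 term by term: the squares give (\frac{72}{107})^2*(e_{12})^2 + (\frac{48}{107})^2*(e_{14})^2 + (\frac{192}{107})^2*(e_{23})^2 + (\frac{6}{107})^2*(e_{24})^2 + (-\frac{128}{107})^2*(e_{34})^2 = \frac{5184}{11449}*(+1) + \frac{2304}{11449}*(+1) + \frac{36864}{11449}*(-1) + \frac{36}{11449}*(-1) + \frac{16384}{11449}*(-1) = -4 (each basis 2-blade squares to minus the product of its generators' squares); cross terms between blades sharing an index anticommute and cancel; the commuting (index-disjoint) pairs give grade-4 terms 2*c*c'*(blade product), which cancel blade by blade — e_{1234}: -\frac{18432}{11449} + \frac{18432}{11449} = 0 — confirming B is simple. So B^2 = -4.
Answer: rotation, certificate B^2 = -4. The scalar -4 is the complete invariant here: its sign names the subgroup type.


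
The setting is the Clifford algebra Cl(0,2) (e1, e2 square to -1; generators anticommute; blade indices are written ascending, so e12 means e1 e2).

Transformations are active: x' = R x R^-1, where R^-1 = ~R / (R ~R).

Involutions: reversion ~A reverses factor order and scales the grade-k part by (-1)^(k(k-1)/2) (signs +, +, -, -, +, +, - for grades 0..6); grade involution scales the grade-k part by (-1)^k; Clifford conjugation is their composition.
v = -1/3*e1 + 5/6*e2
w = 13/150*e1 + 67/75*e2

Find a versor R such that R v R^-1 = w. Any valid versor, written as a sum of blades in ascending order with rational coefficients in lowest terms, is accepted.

A norm check does it: q(v) = q(w) = -29/36, hence R = v + w = -37/150*e1 + 259/150*e2 realises the map — parallel part kept, (v - w)/2 negated, v carried to w.
Answer: -37/150*e1 + 259/150*e2


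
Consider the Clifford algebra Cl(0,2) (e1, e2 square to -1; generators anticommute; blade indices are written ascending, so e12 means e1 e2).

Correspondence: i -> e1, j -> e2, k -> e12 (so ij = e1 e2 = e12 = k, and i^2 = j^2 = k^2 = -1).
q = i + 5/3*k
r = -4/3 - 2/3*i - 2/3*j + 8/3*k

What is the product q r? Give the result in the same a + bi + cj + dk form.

In blades: q = e1 + 5/3*e12, r = -4/3 - 2/3*e1 - 2/3*e2 + 8/3*e12.
Distribute q over r term by term (generator squares from the signature, products reordered to ascending indices): (e1)*r = 2/3 - 4/3*e1 - 8/3*e2 - 2/3*e12; (5/3*e12)*r = -40/9 + 10/9*e1 - 10/9*e2 - 20/9*e12.
Sum: -34/9 - 2/9*e1 - 34/9*e2 - 26/9*e12; translating back through the correspondence:
Answer: -34/9 - 2/9*i - 34/9*j - 26/9*k


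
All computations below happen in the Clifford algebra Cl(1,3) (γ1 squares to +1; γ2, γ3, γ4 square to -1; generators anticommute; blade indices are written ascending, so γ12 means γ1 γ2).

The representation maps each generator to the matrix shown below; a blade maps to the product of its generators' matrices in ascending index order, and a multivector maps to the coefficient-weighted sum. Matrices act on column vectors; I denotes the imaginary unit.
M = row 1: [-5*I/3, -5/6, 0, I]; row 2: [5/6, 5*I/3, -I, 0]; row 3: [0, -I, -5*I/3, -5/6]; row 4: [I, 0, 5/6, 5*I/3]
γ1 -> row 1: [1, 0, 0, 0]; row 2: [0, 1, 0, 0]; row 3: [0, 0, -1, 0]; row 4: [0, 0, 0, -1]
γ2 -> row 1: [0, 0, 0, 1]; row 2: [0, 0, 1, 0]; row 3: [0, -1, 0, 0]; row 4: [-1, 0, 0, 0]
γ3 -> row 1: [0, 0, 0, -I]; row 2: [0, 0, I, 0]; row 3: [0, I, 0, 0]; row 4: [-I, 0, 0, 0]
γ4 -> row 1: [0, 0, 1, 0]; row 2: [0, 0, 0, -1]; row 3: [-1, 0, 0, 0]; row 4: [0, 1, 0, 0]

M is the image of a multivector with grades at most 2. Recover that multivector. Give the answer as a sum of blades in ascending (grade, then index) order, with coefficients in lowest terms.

Method: the blade images are trace-orthogonal — tr(rho(e_A) rho(e_B)^-1) = 4 if A = B and 0 otherwise — and rho(e_A)^-1 = (e_A)^2 * rho(e_A) with (e_A)^2 = +1 or -1, so the coefficient of e_A in the preimage is (e_A)^2 * tr(M rho(e_A))/4.
Nonzero projections over blades of grade <= 2: γ3: (γ3)^2 = -1, tr(M rho(γ3)) = 4, coefficient -1; γ23: (γ23)^2 = -1, tr(M rho(γ23)) = -20/3, coefficient 5/3; γ24: (γ24)^2 = -1, tr(M rho(γ24)) = 10/3, coefficient -5/6. Every other blade of grade <= 2 projects to 0.
Answer: -γ3 + 5/3*γ23 - 5/6*γ24


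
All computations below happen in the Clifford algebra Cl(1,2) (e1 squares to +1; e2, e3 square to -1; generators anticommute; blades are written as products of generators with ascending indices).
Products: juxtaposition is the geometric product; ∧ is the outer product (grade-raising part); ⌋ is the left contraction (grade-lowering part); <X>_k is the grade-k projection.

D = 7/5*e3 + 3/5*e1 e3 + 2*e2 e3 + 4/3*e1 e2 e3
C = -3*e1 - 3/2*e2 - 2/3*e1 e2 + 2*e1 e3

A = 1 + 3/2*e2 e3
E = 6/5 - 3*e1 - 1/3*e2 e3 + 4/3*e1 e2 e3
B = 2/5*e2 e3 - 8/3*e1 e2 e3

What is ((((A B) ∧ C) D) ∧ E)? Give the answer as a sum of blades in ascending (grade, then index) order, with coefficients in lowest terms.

step 1: -3/5 + 4*e1 + 2/5*e2 e3 - 8/3*e1 e2 e3
step 2: 9/5*e1 + 9/10*e2 - 28/5*e1 e2 - 6/5*e1 e3 - 6/5*e1 e2 e3
step 3: 22/25 + 102/25*e1 + 58/25*e2 - 614/75*e3 - 18/25*e1 e2 + 373/25*e1 e3 + 351/50*e2 e3 - 239/50*e1 e2 e3
step 4: 132/125 + 282/125*e1 + 348/125*e2 - 1228/125*e3 + 762/125*e1 e2 - 832/125*e1 e3 + 3049/375*e2 e3 - 20237/750*e1 e2 e3
Answer: 132/125 + 282/125*e1 + 348/125*e2 - 1228/125*e3 + 762/125*e1 e2 - 832/125*e1 e3 + 3049/375*e2 e3 - 20237/750*e1 e2 e3


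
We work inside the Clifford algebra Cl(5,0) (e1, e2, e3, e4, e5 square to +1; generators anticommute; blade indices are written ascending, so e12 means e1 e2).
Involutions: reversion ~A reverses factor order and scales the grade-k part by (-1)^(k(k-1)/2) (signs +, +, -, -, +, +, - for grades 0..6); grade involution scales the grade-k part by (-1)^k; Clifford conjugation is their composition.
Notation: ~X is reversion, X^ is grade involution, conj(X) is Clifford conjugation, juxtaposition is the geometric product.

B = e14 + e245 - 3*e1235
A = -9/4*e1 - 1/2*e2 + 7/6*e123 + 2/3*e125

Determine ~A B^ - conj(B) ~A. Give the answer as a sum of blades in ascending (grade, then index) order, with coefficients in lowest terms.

first term: 2*e3 - 9/4*e4 - 7/2*e5 + 2/3*e14 + 1/2*e45 + 1/2*e124 - 3/2*e135 - 7/6*e234 + 27/4*e235 + 2/3*e245 + 9/4*e1245 - 7/6*e1345
second term: -2*e3 - 9/4*e4 + 7/2*e5 + 2/3*e14 - 1/2*e45 - 1/2*e124 + 3/2*e135 - 7/6*e234 - 27/4*e235 + 2/3*e245 + 9/4*e1245 + 7/6*e1345
Answer: 4*e3 - 7*e5 + e45 + e124 - 3*e135 + 27/2*e235 - 7/3*e1345


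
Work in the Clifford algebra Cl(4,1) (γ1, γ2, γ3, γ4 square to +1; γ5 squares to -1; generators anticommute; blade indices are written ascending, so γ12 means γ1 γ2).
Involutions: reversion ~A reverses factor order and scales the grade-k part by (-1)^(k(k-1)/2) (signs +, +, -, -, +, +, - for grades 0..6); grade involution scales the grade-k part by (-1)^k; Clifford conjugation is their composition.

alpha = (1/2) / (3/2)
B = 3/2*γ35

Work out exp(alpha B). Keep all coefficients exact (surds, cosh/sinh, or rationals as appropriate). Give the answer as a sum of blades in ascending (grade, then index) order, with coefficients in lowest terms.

B^2 = (3/2)^2*(γ35)^2 = 9/4*(+1) = 9/4 (a basis 2-blade squares to minus the product of its generators' squares).
B^2 = 9/4 — the series telescopes hyperbolically here: l = 3/2, alpha*l = 1/2, so exp(alpha B) = cosh(1/2) + (sinh(1/2)/(3/2))*B = cosh(1/2) + (2*sinh(1/2)/3)*B.
Answer: cosh(1/2) + sinh(1/2)*γ35


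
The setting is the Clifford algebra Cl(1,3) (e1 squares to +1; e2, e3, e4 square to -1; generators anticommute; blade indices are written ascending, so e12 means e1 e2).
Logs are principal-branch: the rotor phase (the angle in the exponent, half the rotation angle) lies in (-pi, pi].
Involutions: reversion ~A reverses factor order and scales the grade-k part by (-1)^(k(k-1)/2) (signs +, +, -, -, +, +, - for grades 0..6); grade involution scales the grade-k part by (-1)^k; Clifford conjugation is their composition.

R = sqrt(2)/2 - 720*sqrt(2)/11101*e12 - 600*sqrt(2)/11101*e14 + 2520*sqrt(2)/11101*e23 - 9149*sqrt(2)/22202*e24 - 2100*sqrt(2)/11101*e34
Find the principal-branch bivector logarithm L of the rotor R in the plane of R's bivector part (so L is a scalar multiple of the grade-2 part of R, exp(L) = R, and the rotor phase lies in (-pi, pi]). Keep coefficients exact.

The scalar part of R is sqrt(2)/2, and that scalar determines the rotor phase on the principal branch; recovering the unit plane as bivector-part over sine of the phase gives L = phase * plane.
Concretely: cos(phase) = sqrt(2)/2 gives phase = ±pi/4, and since phase/sin(phase) is even the sign is immaterial: L = (phase/sin(phase)) * <R>_2 = (sqrt(2)*pi/4) * <R>_2.
Answer: -360*pi/11101*e12 - 300*pi/11101*e14 + 1260*pi/11101*e23 - 9149*pi/44404*e24 - 1050*pi/11101*e34


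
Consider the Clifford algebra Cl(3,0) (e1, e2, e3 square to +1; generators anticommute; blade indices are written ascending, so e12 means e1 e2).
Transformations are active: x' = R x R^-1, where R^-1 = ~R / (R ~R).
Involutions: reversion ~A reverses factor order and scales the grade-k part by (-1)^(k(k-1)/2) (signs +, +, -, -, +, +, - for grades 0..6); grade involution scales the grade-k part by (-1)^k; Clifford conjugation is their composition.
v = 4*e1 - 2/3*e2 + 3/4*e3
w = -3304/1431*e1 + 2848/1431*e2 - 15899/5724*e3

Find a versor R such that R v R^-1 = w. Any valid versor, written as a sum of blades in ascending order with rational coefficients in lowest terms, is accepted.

Equal squares first: v^2 = w^2 = 2449/144. Then v + w = 2420/1431*e1 + 1894/1431*e2 - 5803/2862*e3 is a versor taking v to w, provided it is invertible.
Answer: 2420/1431*e1 + 1894/1431*e2 - 5803/2862*e3
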